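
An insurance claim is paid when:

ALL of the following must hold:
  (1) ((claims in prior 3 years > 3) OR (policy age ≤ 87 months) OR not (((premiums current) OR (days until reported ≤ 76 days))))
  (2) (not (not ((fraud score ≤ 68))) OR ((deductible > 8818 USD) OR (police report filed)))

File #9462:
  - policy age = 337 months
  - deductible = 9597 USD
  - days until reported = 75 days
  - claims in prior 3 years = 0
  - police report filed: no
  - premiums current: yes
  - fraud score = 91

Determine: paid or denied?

Denied

Atomic conditions:
  claims in prior 3 years > 3: 0 > 3 is false
  policy age ≤ 87 months: 337 ≤ 87 is false
  premiums current: yes → true
  days until reported ≤ 76 days: 75 ≤ 76 is true
  fraud score ≤ 68: 91 ≤ 68 is false
  deductible > 8818 USD: 9597 > 8818 is true
  police report filed: no → false
Combine:
[1.3.1] true OR true = true
[1.3] NOT true = false
[1] false OR false OR false = false
[2.1.1] NOT false = true
[2.1] NOT true = false
[2.2] true OR false = true
[2] false OR true = true
[root] false AND true = false
Overall: false → denied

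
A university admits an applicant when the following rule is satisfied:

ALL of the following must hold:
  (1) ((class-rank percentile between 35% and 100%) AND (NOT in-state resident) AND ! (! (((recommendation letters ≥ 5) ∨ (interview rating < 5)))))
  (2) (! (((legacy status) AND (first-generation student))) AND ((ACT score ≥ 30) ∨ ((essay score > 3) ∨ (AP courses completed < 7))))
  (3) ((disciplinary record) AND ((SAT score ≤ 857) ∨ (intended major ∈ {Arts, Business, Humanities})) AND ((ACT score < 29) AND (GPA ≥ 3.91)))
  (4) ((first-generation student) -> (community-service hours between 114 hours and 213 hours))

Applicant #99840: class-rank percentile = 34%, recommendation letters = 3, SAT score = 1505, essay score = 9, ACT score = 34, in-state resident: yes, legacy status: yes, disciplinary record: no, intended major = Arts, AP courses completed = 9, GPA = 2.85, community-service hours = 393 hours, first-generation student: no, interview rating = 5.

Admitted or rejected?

Atomic conditions:
  class-rank percentile between 35% and 100%: 34 in [35, 100] is false
  NOT in-state resident: yes → false
  recommendation letters ≥ 5: 3 ≥ 5 is false
  interview rating < 5: 5 < 5 is false
  legacy status: yes → true
  first-generation student: no → false
  ACT score ≥ 30: 34 ≥ 30 is true
  essay score > 3: 9 > 3 is true
  AP courses completed < 7: 9 < 7 is false
  disciplinary record: no → false
  SAT score ≤ 857: 1505 ≤ 857 is false
  intended major ∈ {Arts, Business, Humanities}: Arts is in the set → true
  ACT score < 29: 34 < 29 is false
  GPA ≥ 3.91: 2.85 ≥ 3.91 is false
  community-service hours between 114 hours and 213 hours: 393 in [114, 213] is false
Combine:
[1.3.1.1] false OR false = false
[1.3.1] NOT false = true
[1.3] NOT true = false
[1] false AND false AND false = false
[2.1.1] true AND false = false
[2.1] NOT false = true
[2.2.2] true OR false = true
[2.2] true OR true = true
[2] true AND true = true
[3.2] false OR true = true
[3.3] false AND false = false
[3] false AND true AND false = false
[4] false → false (antecedent false ⇒ implication holds) = true
[root] false AND true AND false AND true = false
Overall: false → rejected

Rejected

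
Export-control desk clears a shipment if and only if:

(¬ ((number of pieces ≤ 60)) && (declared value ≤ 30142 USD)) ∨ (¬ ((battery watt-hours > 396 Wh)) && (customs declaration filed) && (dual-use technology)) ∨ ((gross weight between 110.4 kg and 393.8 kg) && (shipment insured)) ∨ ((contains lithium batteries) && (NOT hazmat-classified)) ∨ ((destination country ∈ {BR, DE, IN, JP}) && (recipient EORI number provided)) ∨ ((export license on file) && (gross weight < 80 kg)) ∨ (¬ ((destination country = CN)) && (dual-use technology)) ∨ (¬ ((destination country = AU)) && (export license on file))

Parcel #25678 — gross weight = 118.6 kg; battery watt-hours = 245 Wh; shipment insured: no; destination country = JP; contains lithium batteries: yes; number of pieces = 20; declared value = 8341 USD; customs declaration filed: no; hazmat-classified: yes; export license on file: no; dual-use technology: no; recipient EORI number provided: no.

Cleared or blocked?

Blocked

Atomic conditions:
  number of pieces ≤ 60: 20 ≤ 60 is true
  declared value ≤ 30142 USD: 8341 ≤ 30142 is true
  battery watt-hours > 396 Wh: 245 > 396 is false
  customs declaration filed: no → false
  dual-use technology: no → false
  gross weight between 110.4 kg and 393.8 kg: 118.6 in [110.4, 393.8] is true
  shipment insured: no → false
  contains lithium batteries: yes → true
  NOT hazmat-classified: yes → false
  destination country ∈ {BR, DE, IN, JP}: JP is in the set → true
  recipient EORI number provided: no → false
  export license on file: no → false
  gross weight < 80 kg: 118.6 < 80 is false
  destination country = CN: JP == CN is false
  destination country = AU: JP == AU is false
Combine:
[1.1] NOT true = false
[1] false AND true = false
[2.1] NOT false = true
[2] true AND false AND false = false
[3] true AND false = false
[4] true AND false = false
[5] true AND false = false
[6] false AND false = false
[7.1] NOT false = true
[7] true AND false = false
[8.1] NOT false = true
[8] true AND false = false
[root] false OR false OR false OR false OR false OR false OR false OR false = false
Overall: false → blocked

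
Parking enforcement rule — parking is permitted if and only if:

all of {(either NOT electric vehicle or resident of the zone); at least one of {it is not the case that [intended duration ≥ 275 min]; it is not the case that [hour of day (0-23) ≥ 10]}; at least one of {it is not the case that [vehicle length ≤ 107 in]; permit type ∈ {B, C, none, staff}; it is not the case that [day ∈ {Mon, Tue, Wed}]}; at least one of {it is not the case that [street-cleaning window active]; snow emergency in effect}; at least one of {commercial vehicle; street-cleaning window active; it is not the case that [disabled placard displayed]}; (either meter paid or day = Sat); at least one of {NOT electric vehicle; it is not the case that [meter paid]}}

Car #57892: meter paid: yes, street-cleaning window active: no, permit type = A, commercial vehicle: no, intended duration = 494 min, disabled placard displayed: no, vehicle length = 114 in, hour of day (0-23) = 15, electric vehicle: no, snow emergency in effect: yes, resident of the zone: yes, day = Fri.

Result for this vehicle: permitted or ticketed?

Atomic conditions:
  NOT electric vehicle: no → true
  resident of the zone: yes → true
  intended duration ≥ 275 min: 494 ≥ 275 is true
  hour of day (0-23) ≥ 10: 15 ≥ 10 is true
  vehicle length ≤ 107 in: 114 ≤ 107 is false
  permit type ∈ {B, C, none, staff}: A is not in the set → false
  day ∈ {Mon, Tue, Wed}: Fri is not in the set → false
  street-cleaning window active: no → false
  snow emergency in effect: yes → true
  commercial vehicle: no → false
  disabled placard displayed: no → false
  meter paid: yes → true
  day = Sat: Fri == Sat is false
Combine:
[1] true OR true = true
[2.1] NOT true = false
[2.2] NOT true = false
[2] false OR false = false
[3.1] NOT false = true
[3.3] NOT false = true
[3] true OR false OR true = true
[4.1] NOT false = true
[4] true OR true = true
[5.3] NOT false = true
[5] false OR false OR true = true
[6] true OR false = true
[7.2] NOT true = false
[7] true OR false = true
[root] true AND false AND true AND true AND true AND true AND true = false
Overall: false → ticketed

Ticketed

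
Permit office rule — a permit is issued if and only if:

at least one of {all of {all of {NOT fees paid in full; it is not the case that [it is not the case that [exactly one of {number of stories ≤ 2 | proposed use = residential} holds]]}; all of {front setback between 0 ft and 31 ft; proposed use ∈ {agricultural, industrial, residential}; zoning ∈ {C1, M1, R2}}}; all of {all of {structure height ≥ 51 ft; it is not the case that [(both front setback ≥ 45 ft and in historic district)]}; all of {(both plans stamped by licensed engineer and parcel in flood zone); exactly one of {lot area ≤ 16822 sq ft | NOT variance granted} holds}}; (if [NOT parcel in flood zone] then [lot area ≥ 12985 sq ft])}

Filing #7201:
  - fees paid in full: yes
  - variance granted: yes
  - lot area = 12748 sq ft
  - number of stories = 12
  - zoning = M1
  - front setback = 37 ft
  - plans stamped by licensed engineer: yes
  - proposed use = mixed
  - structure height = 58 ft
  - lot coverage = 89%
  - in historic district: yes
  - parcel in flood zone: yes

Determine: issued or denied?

Issued

Atomic conditions:
  NOT fees paid in full: yes → false
  number of stories ≤ 2: 12 ≤ 2 is false
  proposed use = residential: mixed == residential is false
  front setback between 0 ft and 31 ft: 37 in [0, 31] is false
  proposed use ∈ {agricultural, industrial, residential}: mixed is not in the set → false
  zoning ∈ {C1, M1, R2}: M1 is in the set → true
  structure height ≥ 51 ft: 58 ≥ 51 is true
  front setback ≥ 45 ft: 37 ≥ 45 is false
  in historic district: yes → true
  plans stamped by licensed engineer: yes → true
  parcel in flood zone: yes → true
  lot area ≤ 16822 sq ft: 12748 ≤ 16822 is true
  NOT variance granted: yes → false
  NOT parcel in flood zone: yes → false
  lot area ≥ 12985 sq ft: 12748 ≥ 12985 is false
Combine:
[1.1.2.1.1] exactly-one(false, false) = false
[1.1.2.1] NOT false = true
[1.1.2] NOT true = false
[1.1] false AND false = false
[1.2] false AND false AND true = false
[1] false AND false = false
[2.1.2.1] false AND true = false
[2.1.2] NOT false = true
[2.1] true AND true = true
[2.2.1] true AND true = true
[2.2.2] exactly-one(true, false) = true
[2.2] true AND true = true
[2] true AND true = true
[3] false → false (antecedent false ⇒ implication holds) = true
[root] false OR true OR true = true
Overall: true → issued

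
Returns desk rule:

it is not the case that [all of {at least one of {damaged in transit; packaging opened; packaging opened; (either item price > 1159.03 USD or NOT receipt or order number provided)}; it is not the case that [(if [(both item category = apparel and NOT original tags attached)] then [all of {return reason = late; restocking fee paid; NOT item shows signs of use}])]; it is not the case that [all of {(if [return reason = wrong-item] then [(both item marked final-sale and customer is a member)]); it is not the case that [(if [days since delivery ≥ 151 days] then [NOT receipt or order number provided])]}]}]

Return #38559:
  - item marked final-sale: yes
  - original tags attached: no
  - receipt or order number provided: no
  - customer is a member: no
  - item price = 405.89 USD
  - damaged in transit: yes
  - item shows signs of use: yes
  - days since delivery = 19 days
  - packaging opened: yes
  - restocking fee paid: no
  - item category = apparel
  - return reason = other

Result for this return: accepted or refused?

Refused

Atomic conditions:
  damaged in transit: yes → true
  packaging opened: yes → true
  item price > 1159.03 USD: 405.89 > 1159.03 is false
  NOT receipt or order number provided: no → true
  item category = apparel: apparel == apparel is true
  NOT original tags attached: no → true
  return reason = late: other == late is false
  restocking fee paid: no → false
  NOT item shows signs of use: yes → false
  return reason = wrong-item: other == wrong-item is false
  item marked final-sale: yes → true
  customer is a member: no → false
  days since delivery ≥ 151 days: 19 ≥ 151 is false
Combine:
[1.1.4] false OR true = true
[1.1] true OR true OR true OR true = true
[1.2.1.1] true AND true = true
[1.2.1.2] false AND false AND false = false
[1.2.1] true → false = false
[1.2] NOT false = true
[1.3.1.1.2] true AND false = false
[1.3.1.1] false → false (antecedent false ⇒ implication holds) = true
[1.3.1.2.1] false → true (antecedent false ⇒ implication holds) = true
[1.3.1.2] NOT true = false
[1.3.1] true AND false = false
[1.3] NOT false = true
[1] true AND true AND true = true
[root] NOT true = false
Overall: false → refused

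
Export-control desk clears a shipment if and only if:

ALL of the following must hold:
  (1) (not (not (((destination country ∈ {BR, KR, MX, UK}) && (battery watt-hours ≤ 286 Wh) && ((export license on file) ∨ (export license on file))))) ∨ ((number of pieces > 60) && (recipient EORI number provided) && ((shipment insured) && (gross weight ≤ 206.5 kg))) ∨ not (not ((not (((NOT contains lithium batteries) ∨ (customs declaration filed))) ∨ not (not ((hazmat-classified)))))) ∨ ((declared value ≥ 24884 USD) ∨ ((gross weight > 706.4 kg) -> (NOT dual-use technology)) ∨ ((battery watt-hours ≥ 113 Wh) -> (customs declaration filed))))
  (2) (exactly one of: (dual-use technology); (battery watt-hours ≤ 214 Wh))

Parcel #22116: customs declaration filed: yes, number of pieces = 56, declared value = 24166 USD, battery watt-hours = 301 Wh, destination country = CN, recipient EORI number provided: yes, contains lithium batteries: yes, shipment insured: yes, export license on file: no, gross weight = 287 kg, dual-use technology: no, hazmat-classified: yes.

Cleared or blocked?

Blocked

Atomic conditions:
  destination country ∈ {BR, KR, MX, UK}: CN is not in the set → false
  battery watt-hours ≤ 286 Wh: 301 ≤ 286 is false
  export license on file: no → false
  number of pieces > 60: 56 > 60 is false
  recipient EORI number provided: yes → true
  shipment insured: yes → true
  gross weight ≤ 206.5 kg: 287 ≤ 206.5 is false
  NOT contains lithium batteries: yes → false
  customs declaration filed: yes → true
  hazmat-classified: yes → true
  declared value ≥ 24884 USD: 24166 ≥ 24884 is false
  gross weight > 706.4 kg: 287 > 706.4 is false
  NOT dual-use technology: no → true
  battery watt-hours ≥ 113 Wh: 301 ≥ 113 is true
  dual-use technology: no → false
  battery watt-hours ≤ 214 Wh: 301 ≤ 214 is false
Combine:
[1.1.1.1.3] false OR false = false
[1.1.1.1] false AND false AND false = false
[1.1.1] NOT false = true
[1.1] NOT true = false
[1.2.3] true AND false = false
[1.2] false AND true AND false = false
[1.3.1.1.1.1] false OR true = true
[1.3.1.1.1] NOT true = false
[1.3.1.1.2.1] NOT true = false
[1.3.1.1.2] NOT false = true
[1.3.1.1] false OR true = true
[1.3.1] NOT true = false
[1.3] NOT false = true
[1.4.2] false → true (antecedent false ⇒ implication holds) = true
[1.4.3] true → true = true
[1.4] false OR true OR true = true
[1] false OR false OR true OR true = true
[2] exactly-one(false, false) = false
[root] true AND false = false
Overall: false → blocked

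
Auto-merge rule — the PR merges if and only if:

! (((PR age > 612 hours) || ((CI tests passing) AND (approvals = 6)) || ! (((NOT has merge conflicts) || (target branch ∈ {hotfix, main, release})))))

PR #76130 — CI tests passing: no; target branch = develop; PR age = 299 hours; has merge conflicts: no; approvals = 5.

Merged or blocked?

Merged

Atomic conditions:
  PR age > 612 hours: 299 > 612 is false
  CI tests passing: no → false
  approvals = 6: 5 == 6 is false
  NOT has merge conflicts: no → true
  target branch ∈ {hotfix, main, release}: develop is not in the set → false
Combine:
[1.2] false AND false = false
[1.3.1] true OR false = true
[1.3] NOT true = false
[1] false OR false OR false = false
[root] NOT false = true
Overall: true → merged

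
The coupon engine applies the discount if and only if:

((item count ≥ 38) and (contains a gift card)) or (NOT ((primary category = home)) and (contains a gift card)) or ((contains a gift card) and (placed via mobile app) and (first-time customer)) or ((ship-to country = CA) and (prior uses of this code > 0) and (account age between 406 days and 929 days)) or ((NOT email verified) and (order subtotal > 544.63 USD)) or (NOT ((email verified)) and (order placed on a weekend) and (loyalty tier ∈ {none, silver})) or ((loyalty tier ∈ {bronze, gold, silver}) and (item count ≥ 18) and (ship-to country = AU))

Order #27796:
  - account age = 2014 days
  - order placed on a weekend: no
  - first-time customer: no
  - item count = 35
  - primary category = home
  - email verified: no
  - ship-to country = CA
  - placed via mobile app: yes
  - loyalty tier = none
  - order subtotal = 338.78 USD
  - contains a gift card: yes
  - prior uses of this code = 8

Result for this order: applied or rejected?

Rejected

Atomic conditions:
  item count ≥ 38: 35 ≥ 38 is false
  contains a gift card: yes → true
  primary category = home: home == home is true
  placed via mobile app: yes → true
  first-time customer: no → false
  ship-to country = CA: CA == CA is true
  prior uses of this code > 0: 8 > 0 is true
  account age between 406 days and 929 days: 2014 in [406, 929] is false
  NOT email verified: no → true
  order subtotal > 544.63 USD: 338.78 > 544.63 is false
  email verified: no → false
  order placed on a weekend: no → false
  loyalty tier ∈ {none, silver}: none is in the set → true
  loyalty tier ∈ {bronze, gold, silver}: none is not in the set → false
  item count ≥ 18: 35 ≥ 18 is true
  ship-to country = AU: CA == AU is false
Combine:
[1] false AND true = false
[2.1] NOT true = false
[2] false AND true = false
[3] true AND true AND false = false
[4] true AND true AND false = false
[5] true AND false = false
[6.1] NOT false = true
[6] true AND false AND true = false
[7] false AND true AND false = false
[root] false OR false OR false OR false OR false OR false OR false = false
Overall: false → rejected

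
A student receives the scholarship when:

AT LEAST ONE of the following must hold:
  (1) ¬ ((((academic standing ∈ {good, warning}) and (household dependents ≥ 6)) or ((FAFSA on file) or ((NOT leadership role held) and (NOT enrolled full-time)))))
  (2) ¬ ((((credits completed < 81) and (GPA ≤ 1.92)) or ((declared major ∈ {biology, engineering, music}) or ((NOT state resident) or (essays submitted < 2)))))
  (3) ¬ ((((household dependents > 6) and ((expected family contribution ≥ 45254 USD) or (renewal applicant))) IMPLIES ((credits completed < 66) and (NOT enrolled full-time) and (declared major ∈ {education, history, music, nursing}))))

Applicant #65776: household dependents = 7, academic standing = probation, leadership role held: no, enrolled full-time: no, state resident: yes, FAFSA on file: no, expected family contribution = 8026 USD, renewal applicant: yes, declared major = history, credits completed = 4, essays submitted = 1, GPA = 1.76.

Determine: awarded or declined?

Declined

Atomic conditions:
  academic standing ∈ {good, warning}: probation is not in the set → false
  household dependents ≥ 6: 7 ≥ 6 is true
  FAFSA on file: no → false
  NOT leadership role held: no → true
  NOT enrolled full-time: no → true
  credits completed < 81: 4 < 81 is true
  GPA ≤ 1.92: 1.76 ≤ 1.92 is true
  declared major ∈ {biology, engineering, music}: history is not in the set → false
  NOT state resident: yes → false
  essays submitted < 2: 1 < 2 is true
  household dependents > 6: 7 > 6 is true
  expected family contribution ≥ 45254 USD: 8026 ≥ 45254 is false
  renewal applicant: yes → true
  credits completed < 66: 4 < 66 is true
  declared major ∈ {education, history, music, nursing}: history is in the set → true
Combine:
[1.1.1] false AND true = false
[1.1.2.2] true AND true = true
[1.1.2] false OR true = true
[1.1] false OR true = true
[1] NOT true = false
[2.1.1] true AND true = true
[2.1.2.2] false OR true = true
[2.1.2] false OR true = true
[2.1] true OR true = true
[2] NOT true = false
[3.1.1.2] false OR true = true
[3.1.1] true AND true = true
[3.1.2] true AND true AND true = true
[3.1] true → true = true
[3] NOT true = false
[root] false OR false OR false = false
Overall: false → declined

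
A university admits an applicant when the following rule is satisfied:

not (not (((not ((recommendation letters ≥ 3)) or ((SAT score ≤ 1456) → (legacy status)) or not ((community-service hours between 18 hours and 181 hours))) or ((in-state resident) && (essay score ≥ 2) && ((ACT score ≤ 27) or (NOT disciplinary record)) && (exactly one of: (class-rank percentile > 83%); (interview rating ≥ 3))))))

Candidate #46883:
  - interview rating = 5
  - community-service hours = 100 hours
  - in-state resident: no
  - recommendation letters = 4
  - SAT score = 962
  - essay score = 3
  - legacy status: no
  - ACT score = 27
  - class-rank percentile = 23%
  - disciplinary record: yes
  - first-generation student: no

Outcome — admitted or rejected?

Atomic conditions:
  recommendation letters ≥ 3: 4 ≥ 3 is true
  SAT score ≤ 1456: 962 ≤ 1456 is true
  legacy status: no → false
  community-service hours between 18 hours and 181 hours: 100 in [18, 181] is true
  in-state resident: no → false
  essay score ≥ 2: 3 ≥ 2 is true
  ACT score ≤ 27: 27 ≤ 27 is true
  NOT disciplinary record: yes → false
  class-rank percentile > 83%: 23 > 83 is false
  interview rating ≥ 3: 5 ≥ 3 is true
Combine:
[1.1.1.1] NOT true = false
[1.1.1.2] true → false = false
[1.1.1.3] NOT true = false
[1.1.1] false OR false OR false = false
[1.1.2.3] true OR false = true
[1.1.2.4] exactly-one(false, true) = true
[1.1.2] false AND true AND true AND true = false
[1.1] false OR false = false
[1] NOT false = true
[root] NOT true = false
Overall: false → rejected

Rejected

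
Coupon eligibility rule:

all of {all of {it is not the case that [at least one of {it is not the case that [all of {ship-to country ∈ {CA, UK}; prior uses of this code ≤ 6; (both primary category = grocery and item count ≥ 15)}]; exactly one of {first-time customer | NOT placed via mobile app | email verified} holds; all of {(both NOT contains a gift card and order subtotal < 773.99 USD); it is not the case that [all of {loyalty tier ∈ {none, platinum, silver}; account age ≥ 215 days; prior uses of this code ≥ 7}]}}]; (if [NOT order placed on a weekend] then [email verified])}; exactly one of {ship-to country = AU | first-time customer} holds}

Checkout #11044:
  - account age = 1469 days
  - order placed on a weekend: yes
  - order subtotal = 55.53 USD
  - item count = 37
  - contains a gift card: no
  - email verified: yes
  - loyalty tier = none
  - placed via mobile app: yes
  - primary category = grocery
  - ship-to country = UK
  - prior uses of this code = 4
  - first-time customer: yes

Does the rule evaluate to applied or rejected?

Rejected

Atomic conditions:
  ship-to country ∈ {CA, UK}: UK is in the set → true
  prior uses of this code ≤ 6: 4 ≤ 6 is true
  primary category = grocery: grocery == grocery is true
  item count ≥ 15: 37 ≥ 15 is true
  first-time customer: yes → true
  NOT placed via mobile app: yes → false
  email verified: yes → true
  NOT contains a gift card: no → true
  order subtotal < 773.99 USD: 55.53 < 773.99 is true
  loyalty tier ∈ {none, platinum, silver}: none is in the set → true
  account age ≥ 215 days: 1469 ≥ 215 is true
  prior uses of this code ≥ 7: 4 ≥ 7 is false
  NOT order placed on a weekend: yes → false
  ship-to country = AU: UK == AU is false
Combine:
[1.1.1.1.1.3] true AND true = true
[1.1.1.1.1] true AND true AND true = true
[1.1.1.1] NOT true = false
[1.1.1.2] exactly-one(true, false, true) = false
[1.1.1.3.1] true AND true = true
[1.1.1.3.2.1] true AND true AND false = false
[1.1.1.3.2] NOT false = true
[1.1.1.3] true AND true = true
[1.1.1] false OR false OR true = true
[1.1] NOT true = false
[1.2] false → true (antecedent false ⇒ implication holds) = true
[1] false AND true = false
[2] exactly-one(false, true) = true
[root] false AND true = false
Overall: false → rejected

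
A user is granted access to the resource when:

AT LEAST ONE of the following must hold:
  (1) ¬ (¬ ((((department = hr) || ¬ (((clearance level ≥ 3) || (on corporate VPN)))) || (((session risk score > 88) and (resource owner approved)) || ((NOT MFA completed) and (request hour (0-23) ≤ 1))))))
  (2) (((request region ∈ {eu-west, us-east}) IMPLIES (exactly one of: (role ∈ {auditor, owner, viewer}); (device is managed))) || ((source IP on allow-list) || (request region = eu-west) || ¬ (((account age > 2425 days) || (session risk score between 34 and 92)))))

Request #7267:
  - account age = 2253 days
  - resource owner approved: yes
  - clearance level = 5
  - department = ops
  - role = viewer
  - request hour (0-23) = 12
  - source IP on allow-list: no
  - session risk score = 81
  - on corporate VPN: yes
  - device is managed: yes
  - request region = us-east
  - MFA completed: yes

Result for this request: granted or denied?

Atomic conditions:
  department = hr: ops == hr is false
  clearance level ≥ 3: 5 ≥ 3 is true
  on corporate VPN: yes → true
  session risk score > 88: 81 > 88 is false
  resource owner approved: yes → true
  NOT MFA completed: yes → false
  request hour (0-23) ≤ 1: 12 ≤ 1 is false
  request region ∈ {eu-west, us-east}: us-east is in the set → true
  role ∈ {auditor, owner, viewer}: viewer is in the set → true
  device is managed: yes → true
  source IP on allow-list: no → false
  request region = eu-west: us-east == eu-west is false
  account age > 2425 days: 2253 > 2425 is false
  session risk score between 34 and 92: 81 in [34, 92] is true
Combine:
[1.1.1.1.2.1] true OR true = true
[1.1.1.1.2] NOT true = false
[1.1.1.1] false OR false = false
[1.1.1.2.1] false AND true = false
[1.1.1.2.2] false AND false = false
[1.1.1.2] false OR false = false
[1.1.1] false OR false = false
[1.1] NOT false = true
[1] NOT true = false
[2.1.2] exactly-one(true, true) = false
[2.1] true → false = false
[2.2.3.1] false OR true = true
[2.2.3] NOT true = false
[2.2] false OR false OR false = false
[2] false OR false = false
[root] false OR false = false
Overall: false → denied

Denied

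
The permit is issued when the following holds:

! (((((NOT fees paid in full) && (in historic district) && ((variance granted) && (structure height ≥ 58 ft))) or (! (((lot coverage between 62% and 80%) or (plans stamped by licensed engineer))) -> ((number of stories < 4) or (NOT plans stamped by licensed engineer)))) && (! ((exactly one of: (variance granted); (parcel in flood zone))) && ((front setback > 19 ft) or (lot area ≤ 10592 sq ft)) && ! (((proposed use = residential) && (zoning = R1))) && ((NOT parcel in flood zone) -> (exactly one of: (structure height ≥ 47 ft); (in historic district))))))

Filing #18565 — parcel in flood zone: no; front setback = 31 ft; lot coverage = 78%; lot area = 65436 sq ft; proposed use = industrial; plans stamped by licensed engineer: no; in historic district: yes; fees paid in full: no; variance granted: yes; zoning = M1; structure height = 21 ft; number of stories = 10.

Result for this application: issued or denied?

Issued

Atomic conditions:
  NOT fees paid in full: no → true
  in historic district: yes → true
  variance granted: yes → true
  structure height ≥ 58 ft: 21 ≥ 58 is false
  lot coverage between 62% and 80%: 78 in [62, 80] is true
  plans stamped by licensed engineer: no → false
  number of stories < 4: 10 < 4 is false
  NOT plans stamped by licensed engineer: no → true
  parcel in flood zone: no → false
  front setback > 19 ft: 31 > 19 is true
  lot area ≤ 10592 sq ft: 65436 ≤ 10592 is false
  proposed use = residential: industrial == residential is false
  zoning = R1: M1 == R1 is false
  NOT parcel in flood zone: no → true
  structure height ≥ 47 ft: 21 ≥ 47 is false
Combine:
[1.1.1.3] true AND false = false
[1.1.1] true AND true AND false = false
[1.1.2.1.1] true OR false = true
[1.1.2.1] NOT true = false
[1.1.2.2] false OR true = true
[1.1.2] false → true (antecedent false ⇒ implication holds) = true
[1.1] false OR true = true
[1.2.1.1] exactly-one(true, false) = true
[1.2.1] NOT true = false
[1.2.2] true OR false = true
[1.2.3.1] false AND false = false
[1.2.3] NOT false = true
[1.2.4.2] exactly-one(false, true) = true
[1.2.4] true → true = true
[1.2] false AND true AND true AND true = false
[1] true AND false = false
[root] NOT false = true
Overall: true → issued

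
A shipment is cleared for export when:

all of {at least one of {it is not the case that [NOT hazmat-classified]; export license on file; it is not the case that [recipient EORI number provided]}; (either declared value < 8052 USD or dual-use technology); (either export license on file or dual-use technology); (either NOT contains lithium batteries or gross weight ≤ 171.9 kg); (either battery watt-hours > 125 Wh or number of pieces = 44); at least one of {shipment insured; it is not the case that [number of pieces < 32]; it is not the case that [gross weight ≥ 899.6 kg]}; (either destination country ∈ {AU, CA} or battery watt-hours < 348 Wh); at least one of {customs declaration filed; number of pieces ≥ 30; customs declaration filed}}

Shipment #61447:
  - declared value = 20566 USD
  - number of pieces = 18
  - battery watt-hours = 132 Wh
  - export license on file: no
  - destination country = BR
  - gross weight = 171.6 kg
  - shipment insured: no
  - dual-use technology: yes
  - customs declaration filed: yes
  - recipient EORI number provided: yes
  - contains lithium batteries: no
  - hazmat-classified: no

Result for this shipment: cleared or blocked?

Atomic conditions:
  NOT hazmat-classified: no → true
  export license on file: no → false
  recipient EORI number provided: yes → true
  declared value < 8052 USD: 20566 < 8052 is false
  dual-use technology: yes → true
  NOT contains lithium batteries: no → true
  gross weight ≤ 171.9 kg: 171.6 ≤ 171.9 is true
  battery watt-hours > 125 Wh: 132 > 125 is true
  number of pieces = 44: 18 == 44 is false
  shipment insured: no → false
  number of pieces < 32: 18 < 32 is true
  gross weight ≥ 899.6 kg: 171.6 ≥ 899.6 is false
  destination country ∈ {AU, CA}: BR is not in the set → false
  battery watt-hours < 348 Wh: 132 < 348 is true
  customs declaration filed: yes → true
  number of pieces ≥ 30: 18 ≥ 30 is false
Combine:
[1.1] NOT true = false
[1.3] NOT true = false
[1] false OR false OR false = false
[2] false OR true = true
[3] false OR true = true
[4] true OR true = true
[5] true OR false = true
[6.2] NOT true = false
[6.3] NOT false = true
[6] false OR false OR true = true
[7] false OR true = true
[8] true OR false OR true = true
[root] false AND true AND true AND true AND true AND true AND true AND true = false
Overall: false → blocked

Blocked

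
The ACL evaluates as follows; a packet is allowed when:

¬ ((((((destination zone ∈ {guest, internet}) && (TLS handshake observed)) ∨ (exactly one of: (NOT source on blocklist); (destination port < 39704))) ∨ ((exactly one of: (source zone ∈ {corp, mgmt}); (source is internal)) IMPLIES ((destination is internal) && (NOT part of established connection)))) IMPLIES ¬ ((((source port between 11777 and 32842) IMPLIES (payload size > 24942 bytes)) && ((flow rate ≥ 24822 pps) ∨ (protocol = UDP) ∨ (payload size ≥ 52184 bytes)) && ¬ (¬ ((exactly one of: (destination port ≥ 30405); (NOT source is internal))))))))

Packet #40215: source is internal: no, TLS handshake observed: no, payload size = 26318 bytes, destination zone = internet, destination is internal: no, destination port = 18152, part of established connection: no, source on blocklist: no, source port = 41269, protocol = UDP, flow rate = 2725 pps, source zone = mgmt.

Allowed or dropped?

Dropped

Atomic conditions:
  destination zone ∈ {guest, internet}: internet is in the set → true
  TLS handshake observed: no → false
  NOT source on blocklist: no → true
  destination port < 39704: 18152 < 39704 is true
  source zone ∈ {corp, mgmt}: mgmt is in the set → true
  source is internal: no → false
  destination is internal: no → false
  NOT part of established connection: no → true
  source port between 11777 and 32842: 41269 in [11777, 32842] is false
  payload size > 24942 bytes: 26318 > 24942 is true
  flow rate ≥ 24822 pps: 2725 ≥ 24822 is false
  protocol = UDP: UDP == UDP is true
  payload size ≥ 52184 bytes: 26318 ≥ 52184 is false
  destination port ≥ 30405: 18152 ≥ 30405 is false
  NOT source is internal: no → true
Combine:
[1.1.1.1] true AND false = false
[1.1.1.2] exactly-one(true, true) = false
[1.1.1] false OR false = false
[1.1.2.1] exactly-one(true, false) = true
[1.1.2.2] false AND true = false
[1.1.2] true → false = false
[1.1] false OR false = false
[1.2.1.1] false → true (antecedent false ⇒ implication holds) = true
[1.2.1.2] false OR true OR false = true
[1.2.1.3.1.1] exactly-one(false, true) = true
[1.2.1.3.1] NOT true = false
[1.2.1.3] NOT false = true
[1.2.1] true AND true AND true = true
[1.2] NOT true = false
[1] false → false (antecedent false ⇒ implication holds) = true
[root] NOT true = false
Overall: false → dropped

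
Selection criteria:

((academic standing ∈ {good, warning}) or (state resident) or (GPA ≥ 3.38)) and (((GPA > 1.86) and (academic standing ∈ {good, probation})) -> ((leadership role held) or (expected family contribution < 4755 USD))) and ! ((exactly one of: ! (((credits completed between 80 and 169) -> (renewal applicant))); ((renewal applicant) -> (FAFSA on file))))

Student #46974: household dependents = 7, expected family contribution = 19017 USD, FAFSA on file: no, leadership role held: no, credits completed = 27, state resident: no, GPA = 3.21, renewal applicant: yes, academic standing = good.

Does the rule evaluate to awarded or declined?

Declined

Atomic conditions:
  academic standing ∈ {good, warning}: good is in the set → true
  state resident: no → false
  GPA ≥ 3.38: 3.21 ≥ 3.38 is false
  GPA > 1.86: 3.21 > 1.86 is true
  academic standing ∈ {good, probation}: good is in the set → true
  leadership role held: no → false
  expected family contribution < 4755 USD: 19017 < 4755 is false
  credits completed between 80 and 169: 27 in [80, 169] is false
  renewal applicant: yes → true
  FAFSA on file: no → false
Combine:
[1] true OR false OR false = true
[2.1] true AND true = true
[2.2] false OR false = false
[2] true → false = false
[3.1.1.1] false → true (antecedent false ⇒ implication holds) = true
[3.1.1] NOT true = false
[3.1.2] true → false = false
[3.1] exactly-one(false, false) = false
[3] NOT false = true
[root] true AND false AND true = false
Overall: false → declined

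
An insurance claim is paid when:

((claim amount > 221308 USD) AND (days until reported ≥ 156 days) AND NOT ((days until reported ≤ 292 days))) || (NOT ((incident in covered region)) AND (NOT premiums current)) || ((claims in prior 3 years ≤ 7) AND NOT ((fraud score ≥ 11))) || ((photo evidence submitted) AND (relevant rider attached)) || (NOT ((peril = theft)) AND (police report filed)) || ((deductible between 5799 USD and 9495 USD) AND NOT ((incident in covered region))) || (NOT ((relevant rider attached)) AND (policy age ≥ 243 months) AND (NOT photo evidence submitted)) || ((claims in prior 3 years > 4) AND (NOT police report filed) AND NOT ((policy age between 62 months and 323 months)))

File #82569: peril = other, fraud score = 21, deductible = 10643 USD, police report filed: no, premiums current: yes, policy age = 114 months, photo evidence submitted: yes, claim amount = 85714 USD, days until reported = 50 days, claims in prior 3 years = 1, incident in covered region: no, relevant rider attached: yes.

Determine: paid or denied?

Atomic conditions:
  claim amount > 221308 USD: 85714 > 221308 is false
  days until reported ≥ 156 days: 50 ≥ 156 is false
  days until reported ≤ 292 days: 50 ≤ 292 is true
  incident in covered region: no → false
  NOT premiums current: yes → false
  claims in prior 3 years ≤ 7: 1 ≤ 7 is true
  fraud score ≥ 11: 21 ≥ 11 is true
  photo evidence submitted: yes → true
  relevant rider attached: yes → true
  peril = theft: other == theft is false
  police report filed: no → false
  deductible between 5799 USD and 9495 USD: 10643 in [5799, 9495] is false
  policy age ≥ 243 months: 114 ≥ 243 is false
  NOT photo evidence submitted: yes → false
  claims in prior 3 years > 4: 1 > 4 is false
  NOT police report filed: no → true
  policy age between 62 months and 323 months: 114 in [62, 323] is true
Combine:
[1.3] NOT true = false
[1] false AND false AND false = false
[2.1] NOT false = true
[2] true AND false = false
[3.2] NOT true = false
[3] true AND false = false
[4] true AND true = true
[5.1] NOT false = true
[5] true AND false = false
[6.2] NOT false = true
[6] false AND true = false
[7.1] NOT true = false
[7] false AND false AND false = false
[8.3] NOT true = false
[8] false AND true AND false = false
[root] false OR false OR false OR true OR false OR false OR false OR false = true
Overall: true → paid

Paid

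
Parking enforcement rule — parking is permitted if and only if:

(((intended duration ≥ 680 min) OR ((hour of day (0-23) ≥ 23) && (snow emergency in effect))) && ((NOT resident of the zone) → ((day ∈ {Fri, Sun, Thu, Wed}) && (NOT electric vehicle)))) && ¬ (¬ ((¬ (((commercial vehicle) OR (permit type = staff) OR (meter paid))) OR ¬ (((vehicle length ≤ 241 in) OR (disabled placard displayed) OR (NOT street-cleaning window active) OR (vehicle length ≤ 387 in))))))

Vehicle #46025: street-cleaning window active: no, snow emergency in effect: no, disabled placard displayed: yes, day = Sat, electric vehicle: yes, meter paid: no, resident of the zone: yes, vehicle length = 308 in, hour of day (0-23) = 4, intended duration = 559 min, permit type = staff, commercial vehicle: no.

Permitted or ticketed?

Atomic conditions:
  intended duration ≥ 680 min: 559 ≥ 680 is false
  hour of day (0-23) ≥ 23: 4 ≥ 23 is false
  snow emergency in effect: no → false
  NOT resident of the zone: yes → false
  day ∈ {Fri, Sun, Thu, Wed}: Sat is not in the set → false
  NOT electric vehicle: yes → false
  commercial vehicle: no → false
  permit type = staff: staff == staff is true
  meter paid: no → false
  vehicle length ≤ 241 in: 308 ≤ 241 is false
  disabled placard displayed: yes → true
  NOT street-cleaning window active: no → true
  vehicle length ≤ 387 in: 308 ≤ 387 is true
Combine:
[1.1.2] false AND false = false
[1.1] false OR false = false
[1.2.2] false AND false = false
[1.2] false → false (antecedent false ⇒ implication holds) = true
[1] false AND true = false
[2.1.1.1.1] false OR true OR false = true
[2.1.1.1] NOT true = false
[2.1.1.2.1] false OR true OR true OR true = true
[2.1.1.2] NOT true = false
[2.1.1] false OR false = false
[2.1] NOT false = true
[2] NOT true = false
[root] false AND false = false
Overall: false → ticketed

Ticketed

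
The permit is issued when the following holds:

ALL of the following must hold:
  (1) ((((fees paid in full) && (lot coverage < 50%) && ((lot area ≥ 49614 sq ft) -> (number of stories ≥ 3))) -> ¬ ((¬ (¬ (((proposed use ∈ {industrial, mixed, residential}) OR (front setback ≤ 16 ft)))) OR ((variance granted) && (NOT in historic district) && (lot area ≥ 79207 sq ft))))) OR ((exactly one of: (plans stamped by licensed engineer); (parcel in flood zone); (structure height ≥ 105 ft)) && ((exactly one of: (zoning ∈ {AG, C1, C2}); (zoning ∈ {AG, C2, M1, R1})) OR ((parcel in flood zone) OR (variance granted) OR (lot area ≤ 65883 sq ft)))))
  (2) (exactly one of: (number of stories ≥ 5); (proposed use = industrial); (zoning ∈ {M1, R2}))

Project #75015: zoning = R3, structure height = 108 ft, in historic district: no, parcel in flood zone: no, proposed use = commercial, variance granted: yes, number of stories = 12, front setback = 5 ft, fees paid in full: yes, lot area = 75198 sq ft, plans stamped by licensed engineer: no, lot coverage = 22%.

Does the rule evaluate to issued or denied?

Issued

Atomic conditions:
  fees paid in full: yes → true
  lot coverage < 50%: 22 < 50 is true
  lot area ≥ 49614 sq ft: 75198 ≥ 49614 is true
  number of stories ≥ 3: 12 ≥ 3 is true
  proposed use ∈ {industrial, mixed, residential}: commercial is not in the set → false
  front setback ≤ 16 ft: 5 ≤ 16 is true
  variance granted: yes → true
  NOT in historic district: no → true
  lot area ≥ 79207 sq ft: 75198 ≥ 79207 is false
  plans stamped by licensed engineer: no → false
  parcel in flood zone: no → false
  structure height ≥ 105 ft: 108 ≥ 105 is true
  zoning ∈ {AG, C1, C2}: R3 is not in the set → false
  zoning ∈ {AG, C2, M1, R1}: R3 is not in the set → false
  lot area ≤ 65883 sq ft: 75198 ≤ 65883 is false
  number of stories ≥ 5: 12 ≥ 5 is true
  proposed use = industrial: commercial == industrial is false
  zoning ∈ {M1, R2}: R3 is not in the set → false
Combine:
[1.1.1.3] true → true = true
[1.1.1] true AND true AND true = true
[1.1.2.1.1.1.1] false OR true = true
[1.1.2.1.1.1] NOT true = false
[1.1.2.1.1] NOT false = true
[1.1.2.1.2] true AND true AND false = false
[1.1.2.1] true OR false = true
[1.1.2] NOT true = false
[1.1] true → false = false
[1.2.1] exactly-one(false, false, true) = true
[1.2.2.1] exactly-one(false, false) = false
[1.2.2.2] false OR true OR false = true
[1.2.2] false OR true = true
[1.2] true AND true = true
[1] false OR true = true
[2] exactly-one(true, false, false) = true
[root] true AND true = true
Overall: true → issued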